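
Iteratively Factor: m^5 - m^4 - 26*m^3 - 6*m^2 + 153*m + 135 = (m + 3)*(m^4 - 4*m^3 - 14*m^2 + 36*m + 45) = (m - 3)*(m + 3)*(m^3 - m^2 - 17*m - 15) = (m - 5)*(m - 3)*(m + 3)*(m^2 + 4*m + 3) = (m - 5)*(m - 3)*(m + 3)^2*(m + 1)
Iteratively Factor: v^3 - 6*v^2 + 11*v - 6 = (v - 1)*(v^2 - 5*v + 6) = (v - 3)*(v - 1)*(v - 2)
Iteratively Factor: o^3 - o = (o)*(o^2 - 1) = o*(o - 1)*(o + 1)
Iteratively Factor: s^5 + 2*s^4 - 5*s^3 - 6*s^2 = (s + 1)*(s^4 + s^3 - 6*s^2) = s*(s + 1)*(s^3 + s^2 - 6*s) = s*(s - 2)*(s + 1)*(s^2 + 3*s) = s*(s - 2)*(s + 1)*(s + 3)*(s)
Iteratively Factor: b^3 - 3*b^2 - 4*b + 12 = (b - 2)*(b^2 - b - 6) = (b - 2)*(b + 2)*(b - 3)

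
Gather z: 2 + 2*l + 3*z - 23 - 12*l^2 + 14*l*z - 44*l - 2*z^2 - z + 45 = -12*l^2 - 42*l - 2*z^2 + z*(14*l + 2) + 24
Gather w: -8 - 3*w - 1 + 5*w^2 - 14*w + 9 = 5*w^2 - 17*w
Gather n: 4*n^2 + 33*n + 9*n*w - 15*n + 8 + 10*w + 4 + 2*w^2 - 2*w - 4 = 4*n^2 + n*(9*w + 18) + 2*w^2 + 8*w + 8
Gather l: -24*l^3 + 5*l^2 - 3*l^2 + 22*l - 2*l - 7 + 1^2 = -24*l^3 + 2*l^2 + 20*l - 6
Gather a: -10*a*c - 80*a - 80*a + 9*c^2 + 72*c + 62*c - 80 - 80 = a*(-10*c - 160) + 9*c^2 + 134*c - 160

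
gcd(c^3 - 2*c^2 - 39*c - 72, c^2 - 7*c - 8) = c - 8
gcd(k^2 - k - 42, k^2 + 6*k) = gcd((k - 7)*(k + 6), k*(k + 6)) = k + 6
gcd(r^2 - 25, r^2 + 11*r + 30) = r + 5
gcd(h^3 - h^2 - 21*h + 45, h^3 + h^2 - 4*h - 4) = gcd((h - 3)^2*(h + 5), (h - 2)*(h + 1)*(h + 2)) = 1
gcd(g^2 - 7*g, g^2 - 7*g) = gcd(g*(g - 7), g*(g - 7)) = g^2 - 7*g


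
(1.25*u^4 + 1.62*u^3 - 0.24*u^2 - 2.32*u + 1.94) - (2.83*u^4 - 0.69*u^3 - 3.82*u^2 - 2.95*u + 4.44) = -1.58*u^4 + 2.31*u^3 + 3.58*u^2 + 0.63*u - 2.5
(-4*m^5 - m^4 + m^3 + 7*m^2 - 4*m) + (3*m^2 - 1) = -4*m^5 - m^4 + m^3 + 10*m^2 - 4*m - 1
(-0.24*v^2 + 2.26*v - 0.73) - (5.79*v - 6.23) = -0.24*v^2 - 3.53*v + 5.5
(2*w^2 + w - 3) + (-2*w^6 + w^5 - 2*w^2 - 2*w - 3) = -2*w^6 + w^5 - w - 6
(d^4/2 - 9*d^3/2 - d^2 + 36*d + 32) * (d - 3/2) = d^5/2 - 21*d^4/4 + 23*d^3/4 + 75*d^2/2 - 22*d - 48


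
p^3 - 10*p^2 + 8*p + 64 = (p - 8)*(p - 4)*(p + 2)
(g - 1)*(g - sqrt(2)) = g^2 - sqrt(2)*g - g + sqrt(2)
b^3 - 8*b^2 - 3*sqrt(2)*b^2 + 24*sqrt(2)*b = b*(b - 8)*(b - 3*sqrt(2))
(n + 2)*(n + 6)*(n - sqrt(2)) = n^3 - sqrt(2)*n^2 + 8*n^2 - 8*sqrt(2)*n + 12*n - 12*sqrt(2)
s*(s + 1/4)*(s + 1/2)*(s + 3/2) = s^4 + 9*s^3/4 + 5*s^2/4 + 3*s/16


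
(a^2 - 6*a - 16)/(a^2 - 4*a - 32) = (a + 2)/(a + 4)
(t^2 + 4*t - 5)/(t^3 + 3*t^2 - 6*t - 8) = (t^2 + 4*t - 5)/(t^3 + 3*t^2 - 6*t - 8)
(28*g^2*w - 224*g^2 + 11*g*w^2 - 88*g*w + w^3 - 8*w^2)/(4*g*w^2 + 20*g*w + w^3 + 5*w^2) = (7*g*w - 56*g + w^2 - 8*w)/(w*(w + 5))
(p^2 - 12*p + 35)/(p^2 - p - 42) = (p - 5)/(p + 6)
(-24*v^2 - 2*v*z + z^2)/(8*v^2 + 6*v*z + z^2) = (-6*v + z)/(2*v + z)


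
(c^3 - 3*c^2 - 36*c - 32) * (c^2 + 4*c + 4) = c^5 + c^4 - 44*c^3 - 188*c^2 - 272*c - 128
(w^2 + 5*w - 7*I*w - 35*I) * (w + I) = w^3 + 5*w^2 - 6*I*w^2 + 7*w - 30*I*w + 35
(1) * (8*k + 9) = 8*k + 9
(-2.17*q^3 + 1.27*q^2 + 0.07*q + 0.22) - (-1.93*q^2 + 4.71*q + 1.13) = -2.17*q^3 + 3.2*q^2 - 4.64*q - 0.91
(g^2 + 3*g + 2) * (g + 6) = g^3 + 9*g^2 + 20*g + 12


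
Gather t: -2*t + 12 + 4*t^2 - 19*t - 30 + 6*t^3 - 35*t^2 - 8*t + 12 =6*t^3 - 31*t^2 - 29*t - 6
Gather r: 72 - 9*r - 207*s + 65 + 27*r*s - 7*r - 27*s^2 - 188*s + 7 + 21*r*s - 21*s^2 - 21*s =r*(48*s - 16) - 48*s^2 - 416*s + 144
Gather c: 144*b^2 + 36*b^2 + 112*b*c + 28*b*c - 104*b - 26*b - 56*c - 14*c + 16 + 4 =180*b^2 - 130*b + c*(140*b - 70) + 20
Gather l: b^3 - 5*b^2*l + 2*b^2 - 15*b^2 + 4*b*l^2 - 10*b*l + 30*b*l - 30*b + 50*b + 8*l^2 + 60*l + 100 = b^3 - 13*b^2 + 20*b + l^2*(4*b + 8) + l*(-5*b^2 + 20*b + 60) + 100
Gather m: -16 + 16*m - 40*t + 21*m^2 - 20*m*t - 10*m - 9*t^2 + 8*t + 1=21*m^2 + m*(6 - 20*t) - 9*t^2 - 32*t - 15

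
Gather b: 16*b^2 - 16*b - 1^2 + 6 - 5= 16*b^2 - 16*b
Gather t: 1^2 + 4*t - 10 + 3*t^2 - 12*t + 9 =3*t^2 - 8*t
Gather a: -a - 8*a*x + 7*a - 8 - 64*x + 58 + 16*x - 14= a*(6 - 8*x) - 48*x + 36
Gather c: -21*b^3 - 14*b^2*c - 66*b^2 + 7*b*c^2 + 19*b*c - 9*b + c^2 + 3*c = -21*b^3 - 66*b^2 - 9*b + c^2*(7*b + 1) + c*(-14*b^2 + 19*b + 3)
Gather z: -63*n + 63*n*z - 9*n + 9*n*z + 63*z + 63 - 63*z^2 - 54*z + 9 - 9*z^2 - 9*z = 72*n*z - 72*n - 72*z^2 + 72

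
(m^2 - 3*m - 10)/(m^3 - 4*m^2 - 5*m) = (m + 2)/(m*(m + 1))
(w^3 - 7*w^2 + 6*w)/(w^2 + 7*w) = (w^2 - 7*w + 6)/(w + 7)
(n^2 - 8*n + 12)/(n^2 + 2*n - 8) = (n - 6)/(n + 4)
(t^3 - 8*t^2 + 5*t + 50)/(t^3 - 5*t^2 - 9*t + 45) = (t^2 - 3*t - 10)/(t^2 - 9)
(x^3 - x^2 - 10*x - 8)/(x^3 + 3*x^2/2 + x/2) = 2*(x^2 - 2*x - 8)/(x*(2*x + 1))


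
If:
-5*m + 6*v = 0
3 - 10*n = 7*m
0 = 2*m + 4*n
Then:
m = 3/2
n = -3/4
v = 5/4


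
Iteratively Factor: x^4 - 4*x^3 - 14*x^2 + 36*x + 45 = (x - 3)*(x^3 - x^2 - 17*x - 15) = (x - 5)*(x - 3)*(x^2 + 4*x + 3) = (x - 5)*(x - 3)*(x + 1)*(x + 3)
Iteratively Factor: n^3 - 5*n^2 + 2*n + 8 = (n + 1)*(n^2 - 6*n + 8) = (n - 2)*(n + 1)*(n - 4)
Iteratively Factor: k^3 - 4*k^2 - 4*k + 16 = (k - 2)*(k^2 - 2*k - 8) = (k - 4)*(k - 2)*(k + 2)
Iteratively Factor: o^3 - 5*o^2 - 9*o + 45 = (o + 3)*(o^2 - 8*o + 15) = (o - 5)*(o + 3)*(o - 3)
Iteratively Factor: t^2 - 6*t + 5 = (t - 5)*(t - 1)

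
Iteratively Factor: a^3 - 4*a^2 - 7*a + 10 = (a - 5)*(a^2 + a - 2) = (a - 5)*(a - 1)*(a + 2)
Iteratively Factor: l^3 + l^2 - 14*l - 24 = (l + 3)*(l^2 - 2*l - 8) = (l - 4)*(l + 3)*(l + 2)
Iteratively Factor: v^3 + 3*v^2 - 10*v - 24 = (v - 3)*(v^2 + 6*v + 8) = (v - 3)*(v + 4)*(v + 2)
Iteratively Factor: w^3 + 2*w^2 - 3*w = (w)*(w^2 + 2*w - 3) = w*(w - 1)*(w + 3)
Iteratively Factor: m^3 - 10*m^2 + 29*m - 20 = (m - 5)*(m^2 - 5*m + 4) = (m - 5)*(m - 4)*(m - 1)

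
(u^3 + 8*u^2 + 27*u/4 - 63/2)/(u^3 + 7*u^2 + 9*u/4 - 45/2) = (2*u + 7)/(2*u + 5)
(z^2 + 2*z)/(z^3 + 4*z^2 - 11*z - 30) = z/(z^2 + 2*z - 15)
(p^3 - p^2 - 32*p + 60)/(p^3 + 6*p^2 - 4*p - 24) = (p - 5)/(p + 2)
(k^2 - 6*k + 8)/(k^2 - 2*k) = (k - 4)/k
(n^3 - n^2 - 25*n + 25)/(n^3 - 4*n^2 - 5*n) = (n^2 + 4*n - 5)/(n*(n + 1))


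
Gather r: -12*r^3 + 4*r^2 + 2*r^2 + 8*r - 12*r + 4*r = -12*r^3 + 6*r^2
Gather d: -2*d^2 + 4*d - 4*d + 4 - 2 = 2 - 2*d^2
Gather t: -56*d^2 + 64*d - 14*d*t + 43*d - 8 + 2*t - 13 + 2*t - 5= -56*d^2 + 107*d + t*(4 - 14*d) - 26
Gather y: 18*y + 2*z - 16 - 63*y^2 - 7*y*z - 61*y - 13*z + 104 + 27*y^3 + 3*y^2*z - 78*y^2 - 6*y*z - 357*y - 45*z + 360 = 27*y^3 + y^2*(3*z - 141) + y*(-13*z - 400) - 56*z + 448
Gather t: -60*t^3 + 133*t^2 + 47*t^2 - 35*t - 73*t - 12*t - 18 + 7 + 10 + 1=-60*t^3 + 180*t^2 - 120*t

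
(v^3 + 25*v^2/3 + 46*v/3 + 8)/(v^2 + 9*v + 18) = (3*v^2 + 7*v + 4)/(3*(v + 3))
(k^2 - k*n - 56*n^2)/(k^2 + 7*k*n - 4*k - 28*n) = (k - 8*n)/(k - 4)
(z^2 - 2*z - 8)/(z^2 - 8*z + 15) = (z^2 - 2*z - 8)/(z^2 - 8*z + 15)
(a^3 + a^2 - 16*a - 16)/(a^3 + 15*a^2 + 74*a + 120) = (a^2 - 3*a - 4)/(a^2 + 11*a + 30)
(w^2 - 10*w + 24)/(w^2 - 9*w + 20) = (w - 6)/(w - 5)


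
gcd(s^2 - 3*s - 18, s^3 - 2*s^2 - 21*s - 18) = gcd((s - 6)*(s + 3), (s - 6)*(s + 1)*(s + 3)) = s^2 - 3*s - 18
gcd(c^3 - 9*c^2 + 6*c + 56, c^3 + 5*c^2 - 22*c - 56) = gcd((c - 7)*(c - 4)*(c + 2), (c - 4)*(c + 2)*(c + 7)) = c^2 - 2*c - 8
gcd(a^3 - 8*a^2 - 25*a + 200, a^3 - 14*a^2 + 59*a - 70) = a - 5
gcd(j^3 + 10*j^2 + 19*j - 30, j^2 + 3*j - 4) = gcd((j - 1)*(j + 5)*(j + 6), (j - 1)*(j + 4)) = j - 1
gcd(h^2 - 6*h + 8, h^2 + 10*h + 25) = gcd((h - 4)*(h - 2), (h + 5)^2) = 1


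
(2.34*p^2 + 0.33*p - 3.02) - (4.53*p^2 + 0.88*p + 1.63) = -2.19*p^2 - 0.55*p - 4.65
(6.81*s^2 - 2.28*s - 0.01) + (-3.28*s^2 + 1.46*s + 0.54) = 3.53*s^2 - 0.82*s + 0.53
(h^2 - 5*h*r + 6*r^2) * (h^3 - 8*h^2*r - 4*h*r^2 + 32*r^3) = h^5 - 13*h^4*r + 42*h^3*r^2 + 4*h^2*r^3 - 184*h*r^4 + 192*r^5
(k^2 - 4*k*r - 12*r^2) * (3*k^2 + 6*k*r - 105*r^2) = 3*k^4 - 6*k^3*r - 165*k^2*r^2 + 348*k*r^3 + 1260*r^4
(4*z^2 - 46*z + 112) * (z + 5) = 4*z^3 - 26*z^2 - 118*z + 560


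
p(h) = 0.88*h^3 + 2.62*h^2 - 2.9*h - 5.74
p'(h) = 2.64*h^2 + 5.24*h - 2.9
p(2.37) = 13.82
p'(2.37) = 24.35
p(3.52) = 54.90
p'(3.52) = 48.26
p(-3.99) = -8.36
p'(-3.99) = 18.22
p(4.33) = 102.27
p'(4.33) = 69.29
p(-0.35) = -4.44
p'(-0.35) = -4.41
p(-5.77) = -70.83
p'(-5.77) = 54.76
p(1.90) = 4.24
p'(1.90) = 16.59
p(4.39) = 106.47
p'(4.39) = 70.98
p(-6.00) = -84.10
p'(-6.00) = 60.70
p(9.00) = 821.90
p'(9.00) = 258.10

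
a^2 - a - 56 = (a - 8)*(a + 7)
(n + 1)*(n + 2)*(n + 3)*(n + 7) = n^4 + 13*n^3 + 53*n^2 + 83*n + 42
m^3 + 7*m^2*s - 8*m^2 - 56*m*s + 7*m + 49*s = (m - 7)*(m - 1)*(m + 7*s)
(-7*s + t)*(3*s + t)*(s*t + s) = -21*s^3*t - 21*s^3 - 4*s^2*t^2 - 4*s^2*t + s*t^3 + s*t^2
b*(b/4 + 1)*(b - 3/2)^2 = b^4/4 + b^3/4 - 39*b^2/16 + 9*b/4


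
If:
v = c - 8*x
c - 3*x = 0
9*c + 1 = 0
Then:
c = -1/9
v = 5/27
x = -1/27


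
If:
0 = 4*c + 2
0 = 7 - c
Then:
No Solution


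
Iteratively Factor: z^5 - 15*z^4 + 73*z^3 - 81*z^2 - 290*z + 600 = (z + 2)*(z^4 - 17*z^3 + 107*z^2 - 295*z + 300) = (z - 4)*(z + 2)*(z^3 - 13*z^2 + 55*z - 75) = (z - 5)*(z - 4)*(z + 2)*(z^2 - 8*z + 15) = (z - 5)*(z - 4)*(z - 3)*(z + 2)*(z - 5)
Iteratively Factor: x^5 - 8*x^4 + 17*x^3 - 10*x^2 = (x)*(x^4 - 8*x^3 + 17*x^2 - 10*x) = x*(x - 1)*(x^3 - 7*x^2 + 10*x) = x*(x - 5)*(x - 1)*(x^2 - 2*x) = x*(x - 5)*(x - 2)*(x - 1)*(x)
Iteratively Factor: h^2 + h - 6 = (h - 2)*(h + 3)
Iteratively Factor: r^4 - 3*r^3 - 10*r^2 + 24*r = (r)*(r^3 - 3*r^2 - 10*r + 24) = r*(r + 3)*(r^2 - 6*r + 8) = r*(r - 2)*(r + 3)*(r - 4)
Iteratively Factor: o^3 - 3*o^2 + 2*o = (o - 1)*(o^2 - 2*o) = o*(o - 1)*(o - 2)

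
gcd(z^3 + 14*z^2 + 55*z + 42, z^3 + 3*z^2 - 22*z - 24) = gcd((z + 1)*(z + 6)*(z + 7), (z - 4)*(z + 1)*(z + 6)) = z^2 + 7*z + 6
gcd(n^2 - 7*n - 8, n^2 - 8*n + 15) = 1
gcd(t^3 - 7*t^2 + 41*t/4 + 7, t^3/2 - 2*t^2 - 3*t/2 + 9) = 1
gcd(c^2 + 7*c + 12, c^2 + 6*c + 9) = c + 3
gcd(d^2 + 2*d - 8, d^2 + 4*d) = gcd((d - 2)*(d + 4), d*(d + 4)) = d + 4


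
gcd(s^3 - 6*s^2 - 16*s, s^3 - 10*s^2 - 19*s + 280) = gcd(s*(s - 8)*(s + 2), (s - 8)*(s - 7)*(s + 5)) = s - 8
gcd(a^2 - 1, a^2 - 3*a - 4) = a + 1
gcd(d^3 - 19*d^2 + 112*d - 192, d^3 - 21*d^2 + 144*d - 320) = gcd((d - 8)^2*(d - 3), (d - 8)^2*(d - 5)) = d^2 - 16*d + 64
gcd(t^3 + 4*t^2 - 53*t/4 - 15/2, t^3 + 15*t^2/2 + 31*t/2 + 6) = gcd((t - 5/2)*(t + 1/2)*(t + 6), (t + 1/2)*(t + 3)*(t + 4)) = t + 1/2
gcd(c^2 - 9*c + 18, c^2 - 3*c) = c - 3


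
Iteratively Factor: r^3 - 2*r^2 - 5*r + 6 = (r - 1)*(r^2 - r - 6) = (r - 1)*(r + 2)*(r - 3)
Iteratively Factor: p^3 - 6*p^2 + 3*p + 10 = (p + 1)*(p^2 - 7*p + 10) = (p - 5)*(p + 1)*(p - 2)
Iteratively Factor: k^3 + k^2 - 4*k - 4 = (k + 1)*(k^2 - 4) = (k - 2)*(k + 1)*(k + 2)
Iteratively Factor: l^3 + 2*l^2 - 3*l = (l - 1)*(l^2 + 3*l) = (l - 1)*(l + 3)*(l)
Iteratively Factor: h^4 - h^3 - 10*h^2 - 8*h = (h - 4)*(h^3 + 3*h^2 + 2*h) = (h - 4)*(h + 1)*(h^2 + 2*h) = (h - 4)*(h + 1)*(h + 2)*(h)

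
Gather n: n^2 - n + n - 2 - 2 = n^2 - 4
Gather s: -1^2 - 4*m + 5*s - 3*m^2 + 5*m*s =-3*m^2 - 4*m + s*(5*m + 5) - 1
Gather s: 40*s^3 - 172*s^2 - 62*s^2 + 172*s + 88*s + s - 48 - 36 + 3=40*s^3 - 234*s^2 + 261*s - 81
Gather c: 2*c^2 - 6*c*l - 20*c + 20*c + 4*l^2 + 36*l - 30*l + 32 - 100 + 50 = 2*c^2 - 6*c*l + 4*l^2 + 6*l - 18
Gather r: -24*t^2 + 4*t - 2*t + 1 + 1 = -24*t^2 + 2*t + 2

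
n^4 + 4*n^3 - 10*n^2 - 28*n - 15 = (n - 3)*(n + 1)^2*(n + 5)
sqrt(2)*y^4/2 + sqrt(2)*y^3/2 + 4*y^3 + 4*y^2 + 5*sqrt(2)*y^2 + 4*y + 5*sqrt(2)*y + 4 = (y + 1)*(y + sqrt(2))*(y + 2*sqrt(2))*(sqrt(2)*y/2 + 1)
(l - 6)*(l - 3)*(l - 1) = l^3 - 10*l^2 + 27*l - 18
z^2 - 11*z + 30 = (z - 6)*(z - 5)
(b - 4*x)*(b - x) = b^2 - 5*b*x + 4*x^2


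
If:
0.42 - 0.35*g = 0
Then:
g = 1.20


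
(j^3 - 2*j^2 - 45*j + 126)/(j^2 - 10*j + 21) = (j^2 + j - 42)/(j - 7)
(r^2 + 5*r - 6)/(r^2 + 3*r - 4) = (r + 6)/(r + 4)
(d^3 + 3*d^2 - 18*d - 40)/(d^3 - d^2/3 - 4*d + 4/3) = 3*(d^2 + d - 20)/(3*d^2 - 7*d + 2)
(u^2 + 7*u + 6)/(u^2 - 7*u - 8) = (u + 6)/(u - 8)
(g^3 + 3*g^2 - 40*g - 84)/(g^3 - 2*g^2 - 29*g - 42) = (g^2 + g - 42)/(g^2 - 4*g - 21)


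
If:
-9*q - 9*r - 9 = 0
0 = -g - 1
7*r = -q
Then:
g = -1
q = -7/6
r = 1/6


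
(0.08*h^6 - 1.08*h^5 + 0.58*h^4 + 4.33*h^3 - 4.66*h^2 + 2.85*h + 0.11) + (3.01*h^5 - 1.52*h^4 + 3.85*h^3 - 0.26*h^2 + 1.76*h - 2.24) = 0.08*h^6 + 1.93*h^5 - 0.94*h^4 + 8.18*h^3 - 4.92*h^2 + 4.61*h - 2.13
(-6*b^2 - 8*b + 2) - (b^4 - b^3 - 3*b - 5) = -b^4 + b^3 - 6*b^2 - 5*b + 7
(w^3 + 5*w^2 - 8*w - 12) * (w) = w^4 + 5*w^3 - 8*w^2 - 12*w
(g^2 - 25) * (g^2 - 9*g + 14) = g^4 - 9*g^3 - 11*g^2 + 225*g - 350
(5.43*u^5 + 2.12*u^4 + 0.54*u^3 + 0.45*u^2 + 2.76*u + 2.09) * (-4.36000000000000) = -23.6748*u^5 - 9.2432*u^4 - 2.3544*u^3 - 1.962*u^2 - 12.0336*u - 9.1124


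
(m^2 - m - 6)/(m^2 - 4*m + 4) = (m^2 - m - 6)/(m^2 - 4*m + 4)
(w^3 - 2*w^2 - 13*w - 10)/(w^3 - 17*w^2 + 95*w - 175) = (w^2 + 3*w + 2)/(w^2 - 12*w + 35)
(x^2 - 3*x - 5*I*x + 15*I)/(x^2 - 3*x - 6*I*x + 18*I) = (x - 5*I)/(x - 6*I)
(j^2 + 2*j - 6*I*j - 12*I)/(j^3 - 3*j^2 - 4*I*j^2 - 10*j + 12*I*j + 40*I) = (j - 6*I)/(j^2 - j*(5 + 4*I) + 20*I)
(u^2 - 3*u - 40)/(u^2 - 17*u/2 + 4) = 2*(u + 5)/(2*u - 1)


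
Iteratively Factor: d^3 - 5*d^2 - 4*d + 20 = (d + 2)*(d^2 - 7*d + 10) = (d - 2)*(d + 2)*(d - 5)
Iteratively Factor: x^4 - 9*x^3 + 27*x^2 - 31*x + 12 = (x - 1)*(x^3 - 8*x^2 + 19*x - 12) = (x - 3)*(x - 1)*(x^2 - 5*x + 4) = (x - 3)*(x - 1)^2*(x - 4)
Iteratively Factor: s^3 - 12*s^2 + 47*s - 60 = (s - 5)*(s^2 - 7*s + 12) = (s - 5)*(s - 3)*(s - 4)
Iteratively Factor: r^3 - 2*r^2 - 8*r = (r)*(r^2 - 2*r - 8) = r*(r - 4)*(r + 2)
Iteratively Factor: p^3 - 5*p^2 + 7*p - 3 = (p - 1)*(p^2 - 4*p + 3) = (p - 1)^2*(p - 3)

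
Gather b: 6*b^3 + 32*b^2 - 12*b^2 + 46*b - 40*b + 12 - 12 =6*b^3 + 20*b^2 + 6*b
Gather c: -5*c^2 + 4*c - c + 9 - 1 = -5*c^2 + 3*c + 8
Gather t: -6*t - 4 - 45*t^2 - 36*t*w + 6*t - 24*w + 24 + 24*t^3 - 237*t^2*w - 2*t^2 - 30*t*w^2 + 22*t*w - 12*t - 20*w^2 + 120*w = 24*t^3 + t^2*(-237*w - 47) + t*(-30*w^2 - 14*w - 12) - 20*w^2 + 96*w + 20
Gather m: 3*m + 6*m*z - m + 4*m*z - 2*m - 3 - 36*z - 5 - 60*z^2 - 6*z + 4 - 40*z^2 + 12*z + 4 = 10*m*z - 100*z^2 - 30*z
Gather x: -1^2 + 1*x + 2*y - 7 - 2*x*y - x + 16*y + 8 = -2*x*y + 18*y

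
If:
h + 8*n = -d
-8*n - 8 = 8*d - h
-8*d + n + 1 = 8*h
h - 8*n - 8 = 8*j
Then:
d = -56/65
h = 64/65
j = -56/65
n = -1/65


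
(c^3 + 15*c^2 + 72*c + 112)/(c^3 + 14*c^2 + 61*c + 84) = (c + 4)/(c + 3)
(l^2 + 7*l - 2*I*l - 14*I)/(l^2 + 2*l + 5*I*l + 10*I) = (l^2 + l*(7 - 2*I) - 14*I)/(l^2 + l*(2 + 5*I) + 10*I)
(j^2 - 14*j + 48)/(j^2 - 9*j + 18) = (j - 8)/(j - 3)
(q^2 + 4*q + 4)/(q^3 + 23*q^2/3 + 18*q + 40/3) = 3*(q + 2)/(3*q^2 + 17*q + 20)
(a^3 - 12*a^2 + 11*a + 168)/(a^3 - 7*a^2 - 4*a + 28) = (a^2 - 5*a - 24)/(a^2 - 4)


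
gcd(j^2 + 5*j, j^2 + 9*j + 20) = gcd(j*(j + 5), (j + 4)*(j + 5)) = j + 5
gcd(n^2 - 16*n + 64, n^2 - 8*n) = n - 8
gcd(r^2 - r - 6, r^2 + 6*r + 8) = r + 2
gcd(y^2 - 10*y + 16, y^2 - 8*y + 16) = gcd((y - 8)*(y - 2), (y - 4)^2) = 1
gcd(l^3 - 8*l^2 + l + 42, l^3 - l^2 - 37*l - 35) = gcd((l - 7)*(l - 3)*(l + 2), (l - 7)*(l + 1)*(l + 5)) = l - 7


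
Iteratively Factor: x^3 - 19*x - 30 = (x + 3)*(x^2 - 3*x - 10) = (x + 2)*(x + 3)*(x - 5)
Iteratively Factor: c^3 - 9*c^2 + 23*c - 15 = (c - 5)*(c^2 - 4*c + 3) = (c - 5)*(c - 3)*(c - 1)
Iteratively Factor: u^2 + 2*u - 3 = (u + 3)*(u - 1)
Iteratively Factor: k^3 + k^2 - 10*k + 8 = (k - 2)*(k^2 + 3*k - 4) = (k - 2)*(k - 1)*(k + 4)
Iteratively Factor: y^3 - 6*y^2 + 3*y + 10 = (y - 2)*(y^2 - 4*y - 5) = (y - 2)*(y + 1)*(y - 5)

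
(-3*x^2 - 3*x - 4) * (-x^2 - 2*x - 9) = 3*x^4 + 9*x^3 + 37*x^2 + 35*x + 36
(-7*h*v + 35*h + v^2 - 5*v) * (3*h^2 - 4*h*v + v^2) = -21*h^3*v + 105*h^3 + 31*h^2*v^2 - 155*h^2*v - 11*h*v^3 + 55*h*v^2 + v^4 - 5*v^3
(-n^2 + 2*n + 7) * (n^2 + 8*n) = -n^4 - 6*n^3 + 23*n^2 + 56*n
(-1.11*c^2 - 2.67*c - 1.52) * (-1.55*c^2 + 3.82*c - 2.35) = 1.7205*c^4 - 0.101700000000001*c^3 - 5.2349*c^2 + 0.4681*c + 3.572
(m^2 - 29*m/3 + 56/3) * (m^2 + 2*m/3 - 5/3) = m^4 - 9*m^3 + 95*m^2/9 + 257*m/9 - 280/9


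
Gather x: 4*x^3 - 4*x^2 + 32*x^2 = 4*x^3 + 28*x^2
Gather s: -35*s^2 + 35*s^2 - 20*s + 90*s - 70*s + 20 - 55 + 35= 0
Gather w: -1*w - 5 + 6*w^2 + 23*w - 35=6*w^2 + 22*w - 40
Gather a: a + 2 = a + 2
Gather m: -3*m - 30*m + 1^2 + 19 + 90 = 110 - 33*m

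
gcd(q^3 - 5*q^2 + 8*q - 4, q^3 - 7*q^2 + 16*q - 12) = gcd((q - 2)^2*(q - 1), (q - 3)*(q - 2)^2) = q^2 - 4*q + 4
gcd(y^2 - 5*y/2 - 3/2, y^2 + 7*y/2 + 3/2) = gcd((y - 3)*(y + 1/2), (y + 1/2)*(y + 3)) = y + 1/2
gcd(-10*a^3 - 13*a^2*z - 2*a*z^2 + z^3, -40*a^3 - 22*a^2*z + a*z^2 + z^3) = -10*a^2 - 3*a*z + z^2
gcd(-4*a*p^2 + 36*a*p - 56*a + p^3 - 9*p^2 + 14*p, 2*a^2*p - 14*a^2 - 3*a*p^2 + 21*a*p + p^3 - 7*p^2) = p - 7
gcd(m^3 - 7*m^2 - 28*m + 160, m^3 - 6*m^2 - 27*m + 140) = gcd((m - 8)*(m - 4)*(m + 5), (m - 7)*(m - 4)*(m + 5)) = m^2 + m - 20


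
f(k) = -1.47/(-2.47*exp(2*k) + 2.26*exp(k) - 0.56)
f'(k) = -1.47*(4.94*exp(2*k) - 2.26*exp(k))/(-2.47*exp(2*k) + 2.26*exp(k) - 0.56)^2 = (3.3222 - 7.2618*exp(k))*exp(k)/(2.47*exp(2*k) - 2.26*exp(k) + 0.56)^2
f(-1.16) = 15.60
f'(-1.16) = 36.90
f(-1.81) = 5.74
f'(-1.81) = 5.32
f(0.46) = 0.46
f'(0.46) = -1.28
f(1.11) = 0.09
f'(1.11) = -0.21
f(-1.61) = 7.10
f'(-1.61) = 8.73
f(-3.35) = 3.04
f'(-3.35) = 0.46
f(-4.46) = 2.75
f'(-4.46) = 0.13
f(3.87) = 0.00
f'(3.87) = -0.00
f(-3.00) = 3.24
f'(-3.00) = 0.72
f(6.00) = 0.00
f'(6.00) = 0.00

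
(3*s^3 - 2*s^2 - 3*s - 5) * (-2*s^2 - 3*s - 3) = -6*s^5 - 5*s^4 + 3*s^3 + 25*s^2 + 24*s + 15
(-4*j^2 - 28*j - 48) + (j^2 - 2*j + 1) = -3*j^2 - 30*j - 47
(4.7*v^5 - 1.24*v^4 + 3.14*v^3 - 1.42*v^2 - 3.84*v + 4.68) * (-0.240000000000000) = -1.128*v^5 + 0.2976*v^4 - 0.7536*v^3 + 0.3408*v^2 + 0.9216*v - 1.1232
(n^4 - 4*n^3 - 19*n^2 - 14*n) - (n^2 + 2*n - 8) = n^4 - 4*n^3 - 20*n^2 - 16*n + 8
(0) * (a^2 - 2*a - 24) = 0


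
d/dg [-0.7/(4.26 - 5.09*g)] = -3.563/(5.09*g - 4.26)^2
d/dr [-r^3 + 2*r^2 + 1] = r*(4 - 3*r)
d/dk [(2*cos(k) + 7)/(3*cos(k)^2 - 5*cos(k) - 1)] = (-6*sin(k)^2 + 42*cos(k) - 27)*sin(k)/(-3*cos(k)^2 + 5*cos(k) + 1)^2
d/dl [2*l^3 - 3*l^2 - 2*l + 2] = 6*l^2 - 6*l - 2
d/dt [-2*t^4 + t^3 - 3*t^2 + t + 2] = -8*t^3 + 3*t^2 - 6*t + 1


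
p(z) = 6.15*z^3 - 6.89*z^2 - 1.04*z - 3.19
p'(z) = 18.45*z^2 - 13.78*z - 1.04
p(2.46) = 44.11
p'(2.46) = 76.71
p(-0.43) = -4.51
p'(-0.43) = 8.30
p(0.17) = -3.54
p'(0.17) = -2.85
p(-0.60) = -6.37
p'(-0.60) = 13.87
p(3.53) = 177.80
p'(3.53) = 180.22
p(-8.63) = -4460.18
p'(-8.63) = 1491.98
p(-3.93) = -478.81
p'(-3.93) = 338.07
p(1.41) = -1.11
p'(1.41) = 16.21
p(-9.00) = -5035.27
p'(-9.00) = 1617.43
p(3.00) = 97.73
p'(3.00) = 123.67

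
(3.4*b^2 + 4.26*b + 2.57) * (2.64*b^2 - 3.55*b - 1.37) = 8.976*b^4 - 0.823599999999999*b^3 - 12.9962*b^2 - 14.9597*b - 3.5209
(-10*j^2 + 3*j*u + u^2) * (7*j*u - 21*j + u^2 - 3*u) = -70*j^3*u + 210*j^3 + 11*j^2*u^2 - 33*j^2*u + 10*j*u^3 - 30*j*u^2 + u^4 - 3*u^3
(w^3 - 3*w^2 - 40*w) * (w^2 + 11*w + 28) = w^5 + 8*w^4 - 45*w^3 - 524*w^2 - 1120*w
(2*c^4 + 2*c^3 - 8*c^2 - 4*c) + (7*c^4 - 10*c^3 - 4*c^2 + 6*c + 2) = 9*c^4 - 8*c^3 - 12*c^2 + 2*c + 2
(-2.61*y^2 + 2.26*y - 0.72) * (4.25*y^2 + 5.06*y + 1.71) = -11.0925*y^4 - 3.6016*y^3 + 3.9125*y^2 + 0.2214*y - 1.2312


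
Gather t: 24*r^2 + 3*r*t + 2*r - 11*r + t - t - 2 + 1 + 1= 24*r^2 + 3*r*t - 9*r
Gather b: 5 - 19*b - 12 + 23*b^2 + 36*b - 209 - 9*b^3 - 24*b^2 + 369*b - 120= -9*b^3 - b^2 + 386*b - 336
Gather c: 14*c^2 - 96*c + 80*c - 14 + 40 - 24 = 14*c^2 - 16*c + 2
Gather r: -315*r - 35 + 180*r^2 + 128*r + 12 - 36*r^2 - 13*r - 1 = 144*r^2 - 200*r - 24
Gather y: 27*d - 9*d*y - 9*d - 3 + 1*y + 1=18*d + y*(1 - 9*d) - 2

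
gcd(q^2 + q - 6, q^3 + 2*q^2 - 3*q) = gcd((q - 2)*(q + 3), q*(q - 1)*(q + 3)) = q + 3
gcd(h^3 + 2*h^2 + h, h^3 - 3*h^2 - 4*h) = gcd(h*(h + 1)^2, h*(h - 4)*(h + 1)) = h^2 + h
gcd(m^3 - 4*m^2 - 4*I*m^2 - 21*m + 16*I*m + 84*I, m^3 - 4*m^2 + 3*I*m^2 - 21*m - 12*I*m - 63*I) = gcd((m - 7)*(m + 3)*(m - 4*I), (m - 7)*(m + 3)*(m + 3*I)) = m^2 - 4*m - 21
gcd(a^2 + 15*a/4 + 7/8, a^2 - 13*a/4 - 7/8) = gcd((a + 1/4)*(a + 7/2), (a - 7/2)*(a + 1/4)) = a + 1/4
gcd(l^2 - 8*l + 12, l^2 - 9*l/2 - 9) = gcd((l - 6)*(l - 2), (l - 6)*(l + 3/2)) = l - 6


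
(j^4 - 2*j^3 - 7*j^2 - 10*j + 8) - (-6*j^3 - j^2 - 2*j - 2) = j^4 + 4*j^3 - 6*j^2 - 8*j + 10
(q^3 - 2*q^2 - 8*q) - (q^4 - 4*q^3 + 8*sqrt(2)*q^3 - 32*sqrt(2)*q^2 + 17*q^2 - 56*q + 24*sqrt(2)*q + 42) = -q^4 - 8*sqrt(2)*q^3 + 5*q^3 - 19*q^2 + 32*sqrt(2)*q^2 - 24*sqrt(2)*q + 48*q - 42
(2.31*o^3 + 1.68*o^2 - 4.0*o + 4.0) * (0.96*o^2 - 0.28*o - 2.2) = 2.2176*o^5 + 0.966*o^4 - 9.3924*o^3 + 1.264*o^2 + 7.68*o - 8.8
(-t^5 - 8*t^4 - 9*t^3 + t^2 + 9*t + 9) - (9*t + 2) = -t^5 - 8*t^4 - 9*t^3 + t^2 + 7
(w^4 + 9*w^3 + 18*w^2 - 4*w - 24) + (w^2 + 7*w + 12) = w^4 + 9*w^3 + 19*w^2 + 3*w - 12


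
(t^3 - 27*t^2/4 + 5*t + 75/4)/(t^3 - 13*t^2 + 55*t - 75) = (t + 5/4)/(t - 5)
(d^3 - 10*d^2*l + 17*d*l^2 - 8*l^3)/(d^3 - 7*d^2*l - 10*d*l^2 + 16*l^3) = (d - l)/(d + 2*l)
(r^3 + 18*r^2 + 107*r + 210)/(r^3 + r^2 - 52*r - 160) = (r^2 + 13*r + 42)/(r^2 - 4*r - 32)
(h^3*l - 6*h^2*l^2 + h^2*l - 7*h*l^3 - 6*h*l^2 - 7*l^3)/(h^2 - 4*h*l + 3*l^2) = l*(h^3 - 6*h^2*l + h^2 - 7*h*l^2 - 6*h*l - 7*l^2)/(h^2 - 4*h*l + 3*l^2)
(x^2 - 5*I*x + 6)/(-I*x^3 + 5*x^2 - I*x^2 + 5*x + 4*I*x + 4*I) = (I*x + 6)/(x^2 + x*(1 + 4*I) + 4*I)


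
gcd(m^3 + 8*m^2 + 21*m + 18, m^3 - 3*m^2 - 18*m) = m + 3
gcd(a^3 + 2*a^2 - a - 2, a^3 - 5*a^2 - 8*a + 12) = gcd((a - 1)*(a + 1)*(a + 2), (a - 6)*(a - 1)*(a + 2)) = a^2 + a - 2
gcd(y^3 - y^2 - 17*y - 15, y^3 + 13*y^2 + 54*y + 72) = y + 3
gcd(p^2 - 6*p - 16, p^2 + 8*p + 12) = p + 2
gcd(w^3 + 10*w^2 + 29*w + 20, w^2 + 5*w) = w + 5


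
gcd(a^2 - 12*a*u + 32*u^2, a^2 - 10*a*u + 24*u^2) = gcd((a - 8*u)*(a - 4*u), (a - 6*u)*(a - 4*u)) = -a + 4*u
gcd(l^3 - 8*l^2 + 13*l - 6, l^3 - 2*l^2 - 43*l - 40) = 1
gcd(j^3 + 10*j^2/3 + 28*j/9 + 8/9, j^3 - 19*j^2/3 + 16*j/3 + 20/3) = j + 2/3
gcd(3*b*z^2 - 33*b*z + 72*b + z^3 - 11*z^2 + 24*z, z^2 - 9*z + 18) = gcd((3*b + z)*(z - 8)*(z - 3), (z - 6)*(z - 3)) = z - 3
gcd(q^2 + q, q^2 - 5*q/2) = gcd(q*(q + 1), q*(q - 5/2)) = q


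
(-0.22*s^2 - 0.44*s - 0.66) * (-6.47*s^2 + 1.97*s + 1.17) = 1.4234*s^4 + 2.4134*s^3 + 3.146*s^2 - 1.815*s - 0.7722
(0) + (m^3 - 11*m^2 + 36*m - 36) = m^3 - 11*m^2 + 36*m - 36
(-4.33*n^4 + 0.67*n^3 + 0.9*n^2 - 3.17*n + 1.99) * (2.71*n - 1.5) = -11.7343*n^5 + 8.3107*n^4 + 1.434*n^3 - 9.9407*n^2 + 10.1479*n - 2.985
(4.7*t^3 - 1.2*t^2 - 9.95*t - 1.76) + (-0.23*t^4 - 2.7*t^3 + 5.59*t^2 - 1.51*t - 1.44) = -0.23*t^4 + 2.0*t^3 + 4.39*t^2 - 11.46*t - 3.2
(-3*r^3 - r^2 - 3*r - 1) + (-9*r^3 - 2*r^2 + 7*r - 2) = -12*r^3 - 3*r^2 + 4*r - 3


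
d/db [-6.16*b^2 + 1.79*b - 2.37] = 1.79 - 12.32*b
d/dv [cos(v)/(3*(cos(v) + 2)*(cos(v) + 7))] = (cos(v)^2 - 14)*sin(v)/(3*(cos(v) + 2)^2*(cos(v) + 7)^2)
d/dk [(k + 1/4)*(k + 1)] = 2*k + 5/4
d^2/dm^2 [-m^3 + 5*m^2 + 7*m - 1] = 10 - 6*m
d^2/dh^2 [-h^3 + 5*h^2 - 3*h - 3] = 10 - 6*h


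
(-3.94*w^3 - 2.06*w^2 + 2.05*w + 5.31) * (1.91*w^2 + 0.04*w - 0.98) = -7.5254*w^5 - 4.0922*w^4 + 7.6943*w^3 + 12.2429*w^2 - 1.7966*w - 5.2038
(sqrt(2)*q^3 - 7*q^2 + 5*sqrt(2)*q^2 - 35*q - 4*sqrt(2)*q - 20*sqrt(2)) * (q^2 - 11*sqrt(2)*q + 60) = sqrt(2)*q^5 - 29*q^4 + 5*sqrt(2)*q^4 - 145*q^3 + 133*sqrt(2)*q^3 - 332*q^2 + 665*sqrt(2)*q^2 - 1660*q - 240*sqrt(2)*q - 1200*sqrt(2)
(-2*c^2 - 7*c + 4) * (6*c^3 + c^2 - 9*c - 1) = -12*c^5 - 44*c^4 + 35*c^3 + 69*c^2 - 29*c - 4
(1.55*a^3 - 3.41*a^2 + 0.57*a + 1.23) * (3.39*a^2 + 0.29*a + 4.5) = 5.2545*a^5 - 11.1104*a^4 + 7.9184*a^3 - 11.01*a^2 + 2.9217*a + 5.535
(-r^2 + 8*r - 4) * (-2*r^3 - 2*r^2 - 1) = 2*r^5 - 14*r^4 - 8*r^3 + 9*r^2 - 8*r + 4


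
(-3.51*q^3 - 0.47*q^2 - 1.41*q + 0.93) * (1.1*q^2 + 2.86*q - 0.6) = -3.861*q^5 - 10.5556*q^4 - 0.7892*q^3 - 2.7276*q^2 + 3.5058*q - 0.558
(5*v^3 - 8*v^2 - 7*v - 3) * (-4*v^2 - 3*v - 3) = -20*v^5 + 17*v^4 + 37*v^3 + 57*v^2 + 30*v + 9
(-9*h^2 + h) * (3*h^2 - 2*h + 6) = -27*h^4 + 21*h^3 - 56*h^2 + 6*h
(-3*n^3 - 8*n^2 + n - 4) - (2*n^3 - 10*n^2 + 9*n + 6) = -5*n^3 + 2*n^2 - 8*n - 10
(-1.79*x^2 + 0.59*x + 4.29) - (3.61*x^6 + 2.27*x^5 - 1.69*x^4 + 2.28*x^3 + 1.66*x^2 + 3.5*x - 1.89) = -3.61*x^6 - 2.27*x^5 + 1.69*x^4 - 2.28*x^3 - 3.45*x^2 - 2.91*x + 6.18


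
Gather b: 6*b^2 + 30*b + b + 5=6*b^2 + 31*b + 5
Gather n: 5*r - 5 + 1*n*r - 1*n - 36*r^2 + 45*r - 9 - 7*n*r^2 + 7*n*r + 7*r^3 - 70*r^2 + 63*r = n*(-7*r^2 + 8*r - 1) + 7*r^3 - 106*r^2 + 113*r - 14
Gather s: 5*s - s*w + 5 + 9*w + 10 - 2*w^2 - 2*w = s*(5 - w) - 2*w^2 + 7*w + 15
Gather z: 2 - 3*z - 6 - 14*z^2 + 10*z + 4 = -14*z^2 + 7*z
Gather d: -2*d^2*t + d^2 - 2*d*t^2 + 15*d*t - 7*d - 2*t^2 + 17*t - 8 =d^2*(1 - 2*t) + d*(-2*t^2 + 15*t - 7) - 2*t^2 + 17*t - 8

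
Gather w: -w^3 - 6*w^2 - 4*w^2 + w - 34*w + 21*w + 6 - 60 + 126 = -w^3 - 10*w^2 - 12*w + 72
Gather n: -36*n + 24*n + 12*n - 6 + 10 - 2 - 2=0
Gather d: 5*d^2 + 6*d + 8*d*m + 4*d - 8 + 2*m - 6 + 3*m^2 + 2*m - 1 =5*d^2 + d*(8*m + 10) + 3*m^2 + 4*m - 15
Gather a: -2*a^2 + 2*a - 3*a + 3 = -2*a^2 - a + 3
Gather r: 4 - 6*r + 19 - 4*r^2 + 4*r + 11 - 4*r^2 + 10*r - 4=-8*r^2 + 8*r + 30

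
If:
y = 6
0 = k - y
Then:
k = 6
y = 6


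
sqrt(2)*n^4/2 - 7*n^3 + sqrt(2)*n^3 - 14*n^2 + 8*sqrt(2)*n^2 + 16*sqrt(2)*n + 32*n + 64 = (n - 4*sqrt(2))^2*(n + sqrt(2))*(sqrt(2)*n/2 + sqrt(2))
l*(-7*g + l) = -7*g*l + l^2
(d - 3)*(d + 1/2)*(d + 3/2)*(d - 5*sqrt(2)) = d^4 - 5*sqrt(2)*d^3 - d^3 - 21*d^2/4 + 5*sqrt(2)*d^2 - 9*d/4 + 105*sqrt(2)*d/4 + 45*sqrt(2)/4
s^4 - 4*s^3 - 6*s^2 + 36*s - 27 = (s - 3)^2*(s - 1)*(s + 3)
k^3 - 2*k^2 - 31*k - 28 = (k - 7)*(k + 1)*(k + 4)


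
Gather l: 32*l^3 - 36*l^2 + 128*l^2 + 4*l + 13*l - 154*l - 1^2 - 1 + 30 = 32*l^3 + 92*l^2 - 137*l + 28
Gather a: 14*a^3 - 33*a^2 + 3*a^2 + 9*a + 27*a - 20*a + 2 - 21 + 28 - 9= 14*a^3 - 30*a^2 + 16*a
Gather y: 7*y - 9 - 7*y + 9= 0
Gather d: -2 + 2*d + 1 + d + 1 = 3*d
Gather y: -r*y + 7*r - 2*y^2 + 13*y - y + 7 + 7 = 7*r - 2*y^2 + y*(12 - r) + 14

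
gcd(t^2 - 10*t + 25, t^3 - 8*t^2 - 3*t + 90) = t - 5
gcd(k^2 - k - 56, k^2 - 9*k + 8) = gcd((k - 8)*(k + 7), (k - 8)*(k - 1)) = k - 8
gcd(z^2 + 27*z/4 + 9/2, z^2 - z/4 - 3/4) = z + 3/4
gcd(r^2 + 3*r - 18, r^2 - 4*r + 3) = r - 3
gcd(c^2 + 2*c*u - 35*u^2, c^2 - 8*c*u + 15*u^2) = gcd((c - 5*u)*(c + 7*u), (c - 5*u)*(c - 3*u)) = -c + 5*u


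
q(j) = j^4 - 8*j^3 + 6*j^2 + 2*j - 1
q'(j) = 4*j^3 - 24*j^2 + 12*j + 2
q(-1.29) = 26.35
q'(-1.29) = -62.01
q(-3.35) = 486.34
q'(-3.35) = -457.92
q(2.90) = -69.12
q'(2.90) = -67.48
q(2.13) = -26.24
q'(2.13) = -42.67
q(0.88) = 0.55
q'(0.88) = -3.30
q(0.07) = -0.83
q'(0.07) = 2.72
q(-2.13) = 119.85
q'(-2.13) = -171.10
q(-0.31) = -0.80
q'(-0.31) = -4.15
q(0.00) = -1.00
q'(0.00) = 2.00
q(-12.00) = 35399.00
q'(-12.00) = -10510.00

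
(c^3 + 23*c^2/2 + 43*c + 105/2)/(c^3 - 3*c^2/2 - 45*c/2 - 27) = (2*c^2 + 17*c + 35)/(2*c^2 - 9*c - 18)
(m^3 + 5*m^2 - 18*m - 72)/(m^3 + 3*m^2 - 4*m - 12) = (m^2 + 2*m - 24)/(m^2 - 4)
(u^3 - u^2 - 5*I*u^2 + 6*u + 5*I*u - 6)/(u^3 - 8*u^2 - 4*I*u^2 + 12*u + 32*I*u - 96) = (u^2 + u*(-1 + I) - I)/(u^2 + 2*u*(-4 + I) - 16*I)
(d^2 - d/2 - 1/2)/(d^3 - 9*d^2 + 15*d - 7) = (d + 1/2)/(d^2 - 8*d + 7)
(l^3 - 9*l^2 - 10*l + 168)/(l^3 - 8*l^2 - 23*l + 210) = (l + 4)/(l + 5)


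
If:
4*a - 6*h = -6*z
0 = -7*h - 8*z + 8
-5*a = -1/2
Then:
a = 1/10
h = 128/225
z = 113/225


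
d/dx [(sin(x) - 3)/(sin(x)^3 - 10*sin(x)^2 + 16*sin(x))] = (-2*sin(x)^3 + 19*sin(x)^2 - 60*sin(x) + 48)*cos(x)/((sin(x) - 8)^2*(sin(x) - 2)^2*sin(x)^2)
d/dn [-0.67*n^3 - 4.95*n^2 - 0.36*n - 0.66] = -2.01*n^2 - 9.9*n - 0.36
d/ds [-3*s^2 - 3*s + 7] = -6*s - 3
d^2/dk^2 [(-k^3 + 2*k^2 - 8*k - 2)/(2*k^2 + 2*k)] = (-11*k^3 - 6*k^2 - 6*k - 2)/(k^3*(k^3 + 3*k^2 + 3*k + 1))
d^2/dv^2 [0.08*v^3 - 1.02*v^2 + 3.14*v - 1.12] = 0.48*v - 2.04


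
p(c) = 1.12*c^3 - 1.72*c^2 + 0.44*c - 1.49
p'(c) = 3.36*c^2 - 3.44*c + 0.44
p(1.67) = -0.34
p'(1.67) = 4.07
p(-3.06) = -51.03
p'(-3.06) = 42.43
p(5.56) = 140.29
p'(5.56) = 85.18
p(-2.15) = -21.52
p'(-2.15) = 23.37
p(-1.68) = -12.39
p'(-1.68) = 15.70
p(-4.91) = -177.69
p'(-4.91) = 98.33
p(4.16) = 51.21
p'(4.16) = 44.28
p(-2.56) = -32.68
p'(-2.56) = 31.27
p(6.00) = 181.15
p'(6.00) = 100.76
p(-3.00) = -48.53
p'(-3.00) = 41.00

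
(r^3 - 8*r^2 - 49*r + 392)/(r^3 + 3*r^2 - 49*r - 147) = (r - 8)/(r + 3)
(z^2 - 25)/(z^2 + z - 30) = (z + 5)/(z + 6)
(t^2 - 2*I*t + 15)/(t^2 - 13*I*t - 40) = (t + 3*I)/(t - 8*I)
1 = 1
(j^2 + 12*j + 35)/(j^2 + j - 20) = (j + 7)/(j - 4)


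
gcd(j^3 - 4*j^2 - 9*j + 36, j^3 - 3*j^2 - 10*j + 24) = j^2 - j - 12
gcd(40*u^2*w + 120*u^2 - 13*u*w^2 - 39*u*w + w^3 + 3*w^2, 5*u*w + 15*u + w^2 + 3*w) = w + 3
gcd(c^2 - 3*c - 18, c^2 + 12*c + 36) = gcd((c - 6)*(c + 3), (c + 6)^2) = 1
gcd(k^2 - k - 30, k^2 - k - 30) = k^2 - k - 30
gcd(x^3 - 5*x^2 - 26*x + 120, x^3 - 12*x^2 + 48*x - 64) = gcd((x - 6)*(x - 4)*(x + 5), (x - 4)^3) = x - 4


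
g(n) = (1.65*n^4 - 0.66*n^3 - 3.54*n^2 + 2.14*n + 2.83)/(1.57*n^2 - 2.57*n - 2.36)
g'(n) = (2.57 - 3.14*n)*(1.65*n^4 - 0.66*n^3 - 3.54*n^2 + 2.14*n + 2.83)/(1.57*n^2 - 2.57*n - 2.36)^2 + (6.6*n^3 - 1.98*n^2 - 7.08*n + 2.14)/(1.57*n^2 - 2.57*n - 2.36)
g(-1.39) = 0.22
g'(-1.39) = -1.89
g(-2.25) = 2.63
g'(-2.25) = -3.68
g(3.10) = 22.72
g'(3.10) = -1.05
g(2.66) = 28.06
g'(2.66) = -35.93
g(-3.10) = 6.49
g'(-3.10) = -5.40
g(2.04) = -14.44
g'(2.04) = -85.00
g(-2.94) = 5.65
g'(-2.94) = -5.07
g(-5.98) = 30.58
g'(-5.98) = -11.35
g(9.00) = 99.13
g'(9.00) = 20.09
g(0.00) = -1.20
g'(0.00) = 0.40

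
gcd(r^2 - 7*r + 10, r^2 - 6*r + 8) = r - 2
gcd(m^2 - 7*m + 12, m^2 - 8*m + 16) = m - 4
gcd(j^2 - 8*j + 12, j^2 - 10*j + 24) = j - 6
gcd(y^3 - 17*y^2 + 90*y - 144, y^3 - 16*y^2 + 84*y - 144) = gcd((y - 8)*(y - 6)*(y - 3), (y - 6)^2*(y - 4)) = y - 6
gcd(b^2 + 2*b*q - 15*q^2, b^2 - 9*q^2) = -b + 3*q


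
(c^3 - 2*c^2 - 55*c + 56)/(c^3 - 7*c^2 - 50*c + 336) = (c - 1)/(c - 6)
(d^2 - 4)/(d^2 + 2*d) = (d - 2)/d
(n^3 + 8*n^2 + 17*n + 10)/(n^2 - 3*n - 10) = (n^2 + 6*n + 5)/(n - 5)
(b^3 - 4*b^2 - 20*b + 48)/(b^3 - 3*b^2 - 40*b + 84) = (b^2 - 2*b - 24)/(b^2 - b - 42)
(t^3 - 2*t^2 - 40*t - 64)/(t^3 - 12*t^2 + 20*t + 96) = (t + 4)/(t - 6)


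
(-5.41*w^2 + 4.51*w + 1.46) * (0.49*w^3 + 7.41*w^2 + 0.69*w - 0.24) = -2.6509*w^5 - 37.8782*w^4 + 30.4016*w^3 + 15.2289*w^2 - 0.075*w - 0.3504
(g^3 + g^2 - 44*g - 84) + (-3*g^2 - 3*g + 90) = g^3 - 2*g^2 - 47*g + 6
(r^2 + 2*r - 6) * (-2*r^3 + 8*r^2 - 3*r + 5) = -2*r^5 + 4*r^4 + 25*r^3 - 49*r^2 + 28*r - 30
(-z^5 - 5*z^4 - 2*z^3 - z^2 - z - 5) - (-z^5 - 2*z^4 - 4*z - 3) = -3*z^4 - 2*z^3 - z^2 + 3*z - 2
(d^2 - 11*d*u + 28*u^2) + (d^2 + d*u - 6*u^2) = 2*d^2 - 10*d*u + 22*u^2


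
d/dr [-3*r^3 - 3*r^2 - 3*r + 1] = -9*r^2 - 6*r - 3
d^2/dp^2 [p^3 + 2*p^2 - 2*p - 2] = 6*p + 4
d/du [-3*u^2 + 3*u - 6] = 3 - 6*u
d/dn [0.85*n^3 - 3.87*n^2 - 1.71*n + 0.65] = 2.55*n^2 - 7.74*n - 1.71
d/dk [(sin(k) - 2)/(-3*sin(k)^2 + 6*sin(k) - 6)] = (sin(k)^2 - 4*sin(k) + 2)*cos(k)/(3*(sin(k)^2 - 2*sin(k) + 2)^2)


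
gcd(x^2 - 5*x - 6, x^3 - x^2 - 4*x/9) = 1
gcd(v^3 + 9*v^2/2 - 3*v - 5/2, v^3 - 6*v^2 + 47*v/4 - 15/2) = 1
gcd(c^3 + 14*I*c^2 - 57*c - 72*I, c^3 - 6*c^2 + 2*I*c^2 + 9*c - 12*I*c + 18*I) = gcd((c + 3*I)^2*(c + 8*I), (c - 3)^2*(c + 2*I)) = 1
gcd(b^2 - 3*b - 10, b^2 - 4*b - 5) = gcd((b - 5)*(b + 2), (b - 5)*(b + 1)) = b - 5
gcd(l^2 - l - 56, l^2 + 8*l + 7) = l + 7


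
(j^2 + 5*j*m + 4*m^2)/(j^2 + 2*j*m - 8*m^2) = (j + m)/(j - 2*m)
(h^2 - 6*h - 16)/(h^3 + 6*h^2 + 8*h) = (h - 8)/(h*(h + 4))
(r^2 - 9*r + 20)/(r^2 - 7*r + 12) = (r - 5)/(r - 3)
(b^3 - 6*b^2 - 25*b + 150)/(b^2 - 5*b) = b - 1 - 30/b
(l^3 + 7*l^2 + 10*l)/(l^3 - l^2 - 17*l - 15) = l*(l^2 + 7*l + 10)/(l^3 - l^2 - 17*l - 15)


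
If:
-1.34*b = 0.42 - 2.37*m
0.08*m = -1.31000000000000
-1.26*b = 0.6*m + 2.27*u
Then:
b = -29.28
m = -16.38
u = 20.58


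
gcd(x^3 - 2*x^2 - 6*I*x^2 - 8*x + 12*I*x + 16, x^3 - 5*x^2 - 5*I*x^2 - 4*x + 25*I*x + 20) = x - 4*I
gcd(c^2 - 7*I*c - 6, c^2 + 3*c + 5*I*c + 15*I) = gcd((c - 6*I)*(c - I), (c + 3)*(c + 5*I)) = 1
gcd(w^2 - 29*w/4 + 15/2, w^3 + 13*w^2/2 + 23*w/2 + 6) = 1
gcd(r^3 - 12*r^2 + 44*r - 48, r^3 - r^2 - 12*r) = r - 4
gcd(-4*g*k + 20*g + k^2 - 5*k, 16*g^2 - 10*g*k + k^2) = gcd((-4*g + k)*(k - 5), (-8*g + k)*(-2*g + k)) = 1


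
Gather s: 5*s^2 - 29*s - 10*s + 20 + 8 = 5*s^2 - 39*s + 28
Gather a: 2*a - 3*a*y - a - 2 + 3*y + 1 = a*(1 - 3*y) + 3*y - 1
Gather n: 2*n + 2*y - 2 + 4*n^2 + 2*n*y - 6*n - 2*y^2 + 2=4*n^2 + n*(2*y - 4) - 2*y^2 + 2*y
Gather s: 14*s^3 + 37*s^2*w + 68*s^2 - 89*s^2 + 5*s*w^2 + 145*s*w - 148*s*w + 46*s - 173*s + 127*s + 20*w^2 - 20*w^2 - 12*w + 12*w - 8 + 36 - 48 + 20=14*s^3 + s^2*(37*w - 21) + s*(5*w^2 - 3*w)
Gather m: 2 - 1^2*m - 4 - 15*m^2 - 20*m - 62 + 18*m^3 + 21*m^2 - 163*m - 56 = 18*m^3 + 6*m^2 - 184*m - 120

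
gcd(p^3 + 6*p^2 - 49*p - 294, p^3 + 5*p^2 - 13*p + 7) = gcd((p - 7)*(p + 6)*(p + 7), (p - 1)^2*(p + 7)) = p + 7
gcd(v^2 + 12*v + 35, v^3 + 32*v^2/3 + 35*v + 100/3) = v + 5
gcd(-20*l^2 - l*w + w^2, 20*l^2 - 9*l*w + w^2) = -5*l + w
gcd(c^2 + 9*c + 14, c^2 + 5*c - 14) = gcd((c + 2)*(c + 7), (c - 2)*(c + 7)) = c + 7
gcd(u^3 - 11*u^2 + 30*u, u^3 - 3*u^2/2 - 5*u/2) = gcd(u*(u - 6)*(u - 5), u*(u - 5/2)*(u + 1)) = u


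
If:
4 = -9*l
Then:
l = -4/9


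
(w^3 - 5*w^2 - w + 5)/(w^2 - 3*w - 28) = (-w^3 + 5*w^2 + w - 5)/(-w^2 + 3*w + 28)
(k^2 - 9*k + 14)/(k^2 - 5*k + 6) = (k - 7)/(k - 3)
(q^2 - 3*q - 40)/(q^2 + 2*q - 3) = (q^2 - 3*q - 40)/(q^2 + 2*q - 3)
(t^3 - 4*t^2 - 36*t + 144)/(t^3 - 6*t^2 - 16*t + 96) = (t + 6)/(t + 4)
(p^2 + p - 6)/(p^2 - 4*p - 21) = (p - 2)/(p - 7)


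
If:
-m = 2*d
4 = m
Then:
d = -2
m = 4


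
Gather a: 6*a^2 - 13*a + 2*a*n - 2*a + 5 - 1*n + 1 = 6*a^2 + a*(2*n - 15) - n + 6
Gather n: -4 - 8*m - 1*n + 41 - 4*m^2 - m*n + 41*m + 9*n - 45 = -4*m^2 + 33*m + n*(8 - m) - 8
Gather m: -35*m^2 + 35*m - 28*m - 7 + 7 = -35*m^2 + 7*m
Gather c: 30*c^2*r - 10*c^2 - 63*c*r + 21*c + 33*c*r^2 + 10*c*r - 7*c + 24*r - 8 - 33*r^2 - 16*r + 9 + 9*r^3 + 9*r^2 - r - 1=c^2*(30*r - 10) + c*(33*r^2 - 53*r + 14) + 9*r^3 - 24*r^2 + 7*r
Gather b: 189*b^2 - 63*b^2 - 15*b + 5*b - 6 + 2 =126*b^2 - 10*b - 4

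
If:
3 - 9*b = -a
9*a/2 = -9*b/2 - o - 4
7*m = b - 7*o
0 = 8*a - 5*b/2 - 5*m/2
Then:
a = -3705/1214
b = -7/1214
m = -11849/1214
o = 5924/607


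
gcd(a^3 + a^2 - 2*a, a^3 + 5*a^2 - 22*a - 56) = a + 2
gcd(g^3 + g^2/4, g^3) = g^2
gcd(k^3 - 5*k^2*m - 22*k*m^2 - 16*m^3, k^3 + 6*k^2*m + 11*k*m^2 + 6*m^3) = k^2 + 3*k*m + 2*m^2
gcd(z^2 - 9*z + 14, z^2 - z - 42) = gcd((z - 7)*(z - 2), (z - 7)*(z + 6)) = z - 7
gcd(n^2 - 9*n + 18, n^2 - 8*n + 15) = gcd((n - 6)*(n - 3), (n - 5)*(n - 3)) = n - 3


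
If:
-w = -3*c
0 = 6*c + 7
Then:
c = -7/6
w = -7/2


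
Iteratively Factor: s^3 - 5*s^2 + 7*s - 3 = (s - 1)*(s^2 - 4*s + 3) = (s - 1)^2*(s - 3)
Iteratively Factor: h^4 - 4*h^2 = (h - 2)*(h^3 + 2*h^2) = h*(h - 2)*(h^2 + 2*h) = h*(h - 2)*(h + 2)*(h)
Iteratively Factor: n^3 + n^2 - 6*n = (n - 2)*(n^2 + 3*n) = n*(n - 2)*(n + 3)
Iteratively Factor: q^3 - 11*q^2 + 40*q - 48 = (q - 4)*(q^2 - 7*q + 12) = (q - 4)^2*(q - 3)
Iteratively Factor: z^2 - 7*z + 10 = (z - 5)*(z - 2)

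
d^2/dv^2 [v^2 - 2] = 2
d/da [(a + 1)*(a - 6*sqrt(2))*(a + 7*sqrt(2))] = 3*a^2 + 2*a + 2*sqrt(2)*a - 84 + sqrt(2)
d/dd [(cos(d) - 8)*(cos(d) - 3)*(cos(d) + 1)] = (-3*cos(d)^2 + 20*cos(d) - 13)*sin(d)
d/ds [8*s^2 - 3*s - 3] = 16*s - 3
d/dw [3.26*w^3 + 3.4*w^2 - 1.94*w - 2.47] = 9.78*w^2 + 6.8*w - 1.94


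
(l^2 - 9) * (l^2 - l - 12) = l^4 - l^3 - 21*l^2 + 9*l + 108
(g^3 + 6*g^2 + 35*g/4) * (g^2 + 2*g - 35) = g^5 + 8*g^4 - 57*g^3/4 - 385*g^2/2 - 1225*g/4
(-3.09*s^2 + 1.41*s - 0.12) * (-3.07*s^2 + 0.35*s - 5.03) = 9.4863*s^4 - 5.4102*s^3 + 16.4046*s^2 - 7.1343*s + 0.6036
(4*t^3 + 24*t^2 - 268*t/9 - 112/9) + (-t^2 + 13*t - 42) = 4*t^3 + 23*t^2 - 151*t/9 - 490/9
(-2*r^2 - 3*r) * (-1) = 2*r^2 + 3*r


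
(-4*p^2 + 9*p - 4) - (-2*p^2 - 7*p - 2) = -2*p^2 + 16*p - 2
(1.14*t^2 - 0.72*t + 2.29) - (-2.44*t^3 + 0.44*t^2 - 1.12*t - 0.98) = 2.44*t^3 + 0.7*t^2 + 0.4*t + 3.27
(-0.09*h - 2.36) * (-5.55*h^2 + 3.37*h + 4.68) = 0.4995*h^3 + 12.7947*h^2 - 8.3744*h - 11.0448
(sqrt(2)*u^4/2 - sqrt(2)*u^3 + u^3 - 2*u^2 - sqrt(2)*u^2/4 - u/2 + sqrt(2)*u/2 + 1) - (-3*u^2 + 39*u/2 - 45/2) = sqrt(2)*u^4/2 - sqrt(2)*u^3 + u^3 - sqrt(2)*u^2/4 + u^2 - 20*u + sqrt(2)*u/2 + 47/2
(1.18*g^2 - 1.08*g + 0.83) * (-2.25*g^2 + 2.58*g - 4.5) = -2.655*g^4 + 5.4744*g^3 - 9.9639*g^2 + 7.0014*g - 3.735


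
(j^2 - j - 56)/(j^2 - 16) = (j^2 - j - 56)/(j^2 - 16)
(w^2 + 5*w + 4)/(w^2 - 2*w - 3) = (w + 4)/(w - 3)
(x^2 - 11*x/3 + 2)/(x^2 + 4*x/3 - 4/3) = (x - 3)/(x + 2)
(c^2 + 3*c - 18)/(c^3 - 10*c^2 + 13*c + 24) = (c + 6)/(c^2 - 7*c - 8)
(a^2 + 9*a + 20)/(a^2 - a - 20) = (a + 5)/(a - 5)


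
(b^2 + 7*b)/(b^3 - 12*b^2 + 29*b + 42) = b*(b + 7)/(b^3 - 12*b^2 + 29*b + 42)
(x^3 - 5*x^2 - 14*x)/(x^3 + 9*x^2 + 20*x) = (x^2 - 5*x - 14)/(x^2 + 9*x + 20)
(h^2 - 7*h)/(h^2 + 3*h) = (h - 7)/(h + 3)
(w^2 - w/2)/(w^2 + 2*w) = (w - 1/2)/(w + 2)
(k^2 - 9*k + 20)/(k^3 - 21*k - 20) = (k - 4)/(k^2 + 5*k + 4)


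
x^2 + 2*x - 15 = (x - 3)*(x + 5)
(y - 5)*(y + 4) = y^2 - y - 20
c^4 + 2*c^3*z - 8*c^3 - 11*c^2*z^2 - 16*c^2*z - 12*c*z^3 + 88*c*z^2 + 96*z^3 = (c - 8)*(c - 3*z)*(c + z)*(c + 4*z)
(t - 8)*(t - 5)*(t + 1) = t^3 - 12*t^2 + 27*t + 40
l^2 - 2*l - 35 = (l - 7)*(l + 5)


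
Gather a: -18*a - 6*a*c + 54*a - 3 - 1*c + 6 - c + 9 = a*(36 - 6*c) - 2*c + 12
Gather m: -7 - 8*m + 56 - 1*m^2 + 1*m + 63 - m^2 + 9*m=-2*m^2 + 2*m + 112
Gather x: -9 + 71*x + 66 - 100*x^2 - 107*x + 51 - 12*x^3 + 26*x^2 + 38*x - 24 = -12*x^3 - 74*x^2 + 2*x + 84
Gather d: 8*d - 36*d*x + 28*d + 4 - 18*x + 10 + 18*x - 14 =d*(36 - 36*x)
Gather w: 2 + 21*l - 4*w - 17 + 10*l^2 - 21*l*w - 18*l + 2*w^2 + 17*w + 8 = 10*l^2 + 3*l + 2*w^2 + w*(13 - 21*l) - 7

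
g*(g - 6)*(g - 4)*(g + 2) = g^4 - 8*g^3 + 4*g^2 + 48*g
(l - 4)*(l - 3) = l^2 - 7*l + 12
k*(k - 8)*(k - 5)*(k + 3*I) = k^4 - 13*k^3 + 3*I*k^3 + 40*k^2 - 39*I*k^2 + 120*I*k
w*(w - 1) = w^2 - w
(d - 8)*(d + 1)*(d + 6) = d^3 - d^2 - 50*d - 48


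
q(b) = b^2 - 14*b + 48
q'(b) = 2*b - 14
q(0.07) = 47.02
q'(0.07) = -13.86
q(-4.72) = 136.36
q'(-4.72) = -23.44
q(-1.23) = 66.73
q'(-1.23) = -16.46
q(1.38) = 30.58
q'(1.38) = -11.24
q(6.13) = -0.24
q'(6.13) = -1.74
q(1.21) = 32.52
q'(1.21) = -11.58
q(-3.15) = 102.02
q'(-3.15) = -20.30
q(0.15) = 45.92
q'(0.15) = -13.70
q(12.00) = 24.00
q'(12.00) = 10.00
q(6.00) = 0.00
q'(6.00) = -2.00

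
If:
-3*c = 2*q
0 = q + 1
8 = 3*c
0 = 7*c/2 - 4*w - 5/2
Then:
No Solution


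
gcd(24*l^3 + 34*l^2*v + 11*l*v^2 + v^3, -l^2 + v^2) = l + v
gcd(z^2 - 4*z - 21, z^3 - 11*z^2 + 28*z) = z - 7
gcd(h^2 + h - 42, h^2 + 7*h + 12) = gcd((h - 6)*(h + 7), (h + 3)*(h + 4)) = 1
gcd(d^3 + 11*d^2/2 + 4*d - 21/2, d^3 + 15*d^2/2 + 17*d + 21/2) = d^2 + 13*d/2 + 21/2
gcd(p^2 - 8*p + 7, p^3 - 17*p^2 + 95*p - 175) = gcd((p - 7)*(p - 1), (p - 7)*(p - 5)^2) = p - 7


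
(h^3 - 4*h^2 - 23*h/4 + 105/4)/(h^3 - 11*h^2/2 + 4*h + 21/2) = (h + 5/2)/(h + 1)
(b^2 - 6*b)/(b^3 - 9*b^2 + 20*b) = (b - 6)/(b^2 - 9*b + 20)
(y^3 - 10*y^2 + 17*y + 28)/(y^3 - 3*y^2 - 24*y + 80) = (y^2 - 6*y - 7)/(y^2 + y - 20)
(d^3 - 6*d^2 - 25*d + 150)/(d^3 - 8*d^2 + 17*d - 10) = (d^2 - d - 30)/(d^2 - 3*d + 2)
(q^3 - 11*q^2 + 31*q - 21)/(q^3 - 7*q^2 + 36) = (q^2 - 8*q + 7)/(q^2 - 4*q - 12)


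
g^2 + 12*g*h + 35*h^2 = (g + 5*h)*(g + 7*h)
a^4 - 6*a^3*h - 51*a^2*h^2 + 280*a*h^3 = a*(a - 8*h)*(a - 5*h)*(a + 7*h)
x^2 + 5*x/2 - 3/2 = (x - 1/2)*(x + 3)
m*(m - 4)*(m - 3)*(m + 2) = m^4 - 5*m^3 - 2*m^2 + 24*m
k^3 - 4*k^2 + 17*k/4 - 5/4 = (k - 5/2)*(k - 1)*(k - 1/2)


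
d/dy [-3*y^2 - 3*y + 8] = -6*y - 3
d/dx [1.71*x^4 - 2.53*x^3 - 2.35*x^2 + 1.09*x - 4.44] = 6.84*x^3 - 7.59*x^2 - 4.7*x + 1.09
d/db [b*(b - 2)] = 2*b - 2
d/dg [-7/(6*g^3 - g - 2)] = 7*(18*g^2 - 1)/(-6*g^3 + g + 2)^2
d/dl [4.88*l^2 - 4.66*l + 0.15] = 9.76*l - 4.66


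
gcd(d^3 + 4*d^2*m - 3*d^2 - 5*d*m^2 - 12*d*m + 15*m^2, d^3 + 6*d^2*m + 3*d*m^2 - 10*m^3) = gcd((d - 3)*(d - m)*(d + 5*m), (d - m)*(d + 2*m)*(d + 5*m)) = d^2 + 4*d*m - 5*m^2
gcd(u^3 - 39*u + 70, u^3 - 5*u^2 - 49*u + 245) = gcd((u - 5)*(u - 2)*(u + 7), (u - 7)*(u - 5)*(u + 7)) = u^2 + 2*u - 35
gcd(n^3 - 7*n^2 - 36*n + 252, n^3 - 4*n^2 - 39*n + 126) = n^2 - n - 42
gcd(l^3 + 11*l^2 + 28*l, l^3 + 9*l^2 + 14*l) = l^2 + 7*l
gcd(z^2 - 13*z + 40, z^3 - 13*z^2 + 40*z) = z^2 - 13*z + 40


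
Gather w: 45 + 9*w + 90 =9*w + 135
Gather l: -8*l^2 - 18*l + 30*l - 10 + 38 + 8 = -8*l^2 + 12*l + 36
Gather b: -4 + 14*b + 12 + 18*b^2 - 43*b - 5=18*b^2 - 29*b + 3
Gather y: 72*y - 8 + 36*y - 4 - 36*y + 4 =72*y - 8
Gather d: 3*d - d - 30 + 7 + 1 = 2*d - 22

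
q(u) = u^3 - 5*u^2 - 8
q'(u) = 3*u^2 - 10*u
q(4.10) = -23.13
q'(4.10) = 9.43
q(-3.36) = -102.38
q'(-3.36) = 67.47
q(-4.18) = -168.40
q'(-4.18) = 94.22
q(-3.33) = -100.37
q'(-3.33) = 66.57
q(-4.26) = -176.05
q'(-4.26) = 97.04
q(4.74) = -13.84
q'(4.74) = 20.00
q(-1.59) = -24.66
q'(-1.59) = 23.48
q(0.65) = -9.84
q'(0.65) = -5.23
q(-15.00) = -4508.00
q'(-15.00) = 825.00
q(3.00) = -26.00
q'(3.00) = -3.00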